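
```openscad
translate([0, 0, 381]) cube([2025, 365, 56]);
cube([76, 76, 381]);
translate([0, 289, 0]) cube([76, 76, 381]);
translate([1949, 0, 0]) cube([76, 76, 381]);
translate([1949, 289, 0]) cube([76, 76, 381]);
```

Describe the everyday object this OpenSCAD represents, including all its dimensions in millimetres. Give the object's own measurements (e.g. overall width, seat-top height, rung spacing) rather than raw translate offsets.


A bench: a 2025×365 mm seat slab, 56 mm thick, top at z = 437 mm, on four 76×76 mm square legs flush with the seat corners and standing on z = 0.


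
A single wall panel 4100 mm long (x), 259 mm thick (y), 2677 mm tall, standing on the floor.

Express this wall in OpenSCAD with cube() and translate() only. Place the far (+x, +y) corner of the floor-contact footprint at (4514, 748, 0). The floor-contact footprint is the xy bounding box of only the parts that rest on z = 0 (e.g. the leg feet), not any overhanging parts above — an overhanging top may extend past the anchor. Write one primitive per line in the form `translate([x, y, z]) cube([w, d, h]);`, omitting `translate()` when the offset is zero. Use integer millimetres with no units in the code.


translate([414, 489, 0]) cube([4100, 259, 2677]);


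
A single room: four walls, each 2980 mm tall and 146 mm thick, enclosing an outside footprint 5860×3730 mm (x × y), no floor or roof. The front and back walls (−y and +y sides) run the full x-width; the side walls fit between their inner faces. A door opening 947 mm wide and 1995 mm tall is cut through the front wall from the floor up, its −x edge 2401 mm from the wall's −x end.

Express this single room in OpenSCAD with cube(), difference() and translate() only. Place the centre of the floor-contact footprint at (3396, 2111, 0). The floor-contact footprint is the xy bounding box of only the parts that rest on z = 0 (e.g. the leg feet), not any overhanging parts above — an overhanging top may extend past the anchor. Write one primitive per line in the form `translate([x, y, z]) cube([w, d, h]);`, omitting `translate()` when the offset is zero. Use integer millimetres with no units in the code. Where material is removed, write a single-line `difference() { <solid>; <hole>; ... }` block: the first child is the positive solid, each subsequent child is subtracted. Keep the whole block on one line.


difference() { translate([466, 246, 0]) cube([5860, 146, 2980]); translate([2867, 246, 0]) cube([947, 146, 1995]); }
translate([466, 3830, 0]) cube([5860, 146, 2980]);
translate([466, 392, 0]) cube([146, 3438, 2980]);
translate([6180, 392, 0]) cube([146, 3438, 2980]);


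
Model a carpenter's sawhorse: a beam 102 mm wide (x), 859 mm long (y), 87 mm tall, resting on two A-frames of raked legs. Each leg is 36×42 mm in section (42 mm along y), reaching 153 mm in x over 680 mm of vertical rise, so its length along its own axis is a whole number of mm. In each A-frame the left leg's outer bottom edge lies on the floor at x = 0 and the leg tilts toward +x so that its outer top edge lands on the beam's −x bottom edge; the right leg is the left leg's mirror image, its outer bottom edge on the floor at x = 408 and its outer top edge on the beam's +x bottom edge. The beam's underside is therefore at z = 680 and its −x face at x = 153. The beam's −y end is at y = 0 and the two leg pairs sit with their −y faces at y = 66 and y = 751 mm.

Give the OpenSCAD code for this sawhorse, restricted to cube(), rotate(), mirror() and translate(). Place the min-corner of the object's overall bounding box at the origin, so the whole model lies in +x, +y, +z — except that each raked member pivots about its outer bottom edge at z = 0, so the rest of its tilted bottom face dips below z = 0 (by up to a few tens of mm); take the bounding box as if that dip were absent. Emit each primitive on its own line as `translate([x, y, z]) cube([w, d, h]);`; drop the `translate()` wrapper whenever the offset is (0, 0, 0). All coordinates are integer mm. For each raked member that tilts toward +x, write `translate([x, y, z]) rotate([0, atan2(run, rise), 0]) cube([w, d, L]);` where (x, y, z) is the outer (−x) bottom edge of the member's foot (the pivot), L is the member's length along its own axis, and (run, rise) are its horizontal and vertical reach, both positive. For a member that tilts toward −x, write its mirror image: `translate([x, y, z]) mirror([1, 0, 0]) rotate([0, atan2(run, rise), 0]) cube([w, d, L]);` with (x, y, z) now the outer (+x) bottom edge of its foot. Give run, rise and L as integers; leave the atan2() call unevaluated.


// leg length = √(153² + 680²) = 697
// right-leg outer foot x = 2·153 + 102 = 408
// beam min-corner = (153, 0, 680)
translate([153, 0, 680]) cube([102, 859, 87]);
translate([0, 66, 0]) rotate([0, atan2(153, 680), 0]) cube([36, 42, 697]);
translate([408, 66, 0]) mirror([1, 0, 0]) rotate([0, atan2(153, 680), 0]) cube([36, 42, 697]);
translate([0, 751, 0]) rotate([0, atan2(153, 680), 0]) cube([36, 42, 697]);
translate([408, 751, 0]) mirror([1, 0, 0]) rotate([0, atan2(153, 680), 0]) cube([36, 42, 697]);


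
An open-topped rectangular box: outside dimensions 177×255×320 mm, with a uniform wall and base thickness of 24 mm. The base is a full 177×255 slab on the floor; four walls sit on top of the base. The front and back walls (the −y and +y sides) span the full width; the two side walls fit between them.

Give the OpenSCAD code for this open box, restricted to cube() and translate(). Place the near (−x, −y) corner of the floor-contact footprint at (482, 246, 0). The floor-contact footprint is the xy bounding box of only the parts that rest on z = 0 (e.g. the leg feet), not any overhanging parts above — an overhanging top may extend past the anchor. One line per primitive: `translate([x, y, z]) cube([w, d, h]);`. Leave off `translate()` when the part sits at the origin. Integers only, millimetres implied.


translate([482, 246, 0]) cube([177, 255, 24]);
translate([482, 246, 24]) cube([177, 24, 296]);
translate([482, 477, 24]) cube([177, 24, 296]);
translate([482, 270, 24]) cube([24, 207, 296]);
translate([635, 270, 24]) cube([24, 207, 296]);


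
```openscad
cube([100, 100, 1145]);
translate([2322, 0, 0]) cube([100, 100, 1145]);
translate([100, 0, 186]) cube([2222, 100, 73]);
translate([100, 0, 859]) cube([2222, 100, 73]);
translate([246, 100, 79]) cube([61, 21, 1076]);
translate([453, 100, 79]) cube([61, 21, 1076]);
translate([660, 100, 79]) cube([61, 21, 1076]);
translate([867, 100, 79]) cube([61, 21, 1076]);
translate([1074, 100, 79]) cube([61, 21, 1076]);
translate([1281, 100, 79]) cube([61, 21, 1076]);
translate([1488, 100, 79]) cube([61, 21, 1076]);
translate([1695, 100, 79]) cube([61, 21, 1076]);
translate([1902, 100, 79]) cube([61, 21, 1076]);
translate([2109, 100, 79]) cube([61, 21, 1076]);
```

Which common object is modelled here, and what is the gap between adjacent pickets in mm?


A fence section. The picket gap is 146 mm.

Two posts, two rails, 10 pickets — a fence section. Span 2222 mm holds 10 pickets of 61 mm with 11 equal gaps: ⌊(2222 − 10·61) / 11⌋ = 146 mm.


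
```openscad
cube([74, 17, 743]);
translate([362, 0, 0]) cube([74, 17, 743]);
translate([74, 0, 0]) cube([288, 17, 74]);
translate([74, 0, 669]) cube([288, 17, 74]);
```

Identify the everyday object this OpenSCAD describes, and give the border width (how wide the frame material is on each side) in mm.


A picture frame. The border width is 74 mm.

Four thin pieces enclosing a rectangular opening — a picture frame. The two full-height stiles are 743 mm tall; the top rail sits at z = 669 and is 74 mm tall, so the border above the opening is 743 − 669 = 74 mm, matching the stile x-width.


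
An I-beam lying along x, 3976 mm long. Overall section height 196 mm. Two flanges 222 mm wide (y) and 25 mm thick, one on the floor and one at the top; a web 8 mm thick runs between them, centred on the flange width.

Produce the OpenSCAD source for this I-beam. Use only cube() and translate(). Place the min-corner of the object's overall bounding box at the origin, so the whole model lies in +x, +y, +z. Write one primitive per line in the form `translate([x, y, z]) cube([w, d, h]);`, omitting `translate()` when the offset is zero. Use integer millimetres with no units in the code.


cube([3976, 222, 25]);
translate([0, 107, 25]) cube([3976, 8, 146]);
translate([0, 0, 171]) cube([3976, 222, 25]);


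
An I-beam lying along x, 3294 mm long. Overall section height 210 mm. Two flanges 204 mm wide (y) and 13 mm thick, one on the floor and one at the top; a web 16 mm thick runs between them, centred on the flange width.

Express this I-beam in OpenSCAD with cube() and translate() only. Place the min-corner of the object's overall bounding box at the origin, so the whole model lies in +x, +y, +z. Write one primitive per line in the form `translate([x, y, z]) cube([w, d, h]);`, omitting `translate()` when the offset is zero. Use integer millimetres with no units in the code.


cube([3294, 204, 13]);
translate([0, 94, 13]) cube([3294, 16, 184]);
translate([0, 0, 197]) cube([3294, 204, 13]);


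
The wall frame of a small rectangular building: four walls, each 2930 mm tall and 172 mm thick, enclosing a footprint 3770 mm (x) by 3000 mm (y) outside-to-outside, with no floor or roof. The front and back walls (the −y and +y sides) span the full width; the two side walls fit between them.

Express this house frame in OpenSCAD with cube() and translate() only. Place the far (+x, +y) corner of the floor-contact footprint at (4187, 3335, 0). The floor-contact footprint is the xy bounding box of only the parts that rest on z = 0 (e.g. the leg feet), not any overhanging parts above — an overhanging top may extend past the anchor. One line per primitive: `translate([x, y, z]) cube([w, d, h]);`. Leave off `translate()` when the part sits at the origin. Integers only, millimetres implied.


translate([417, 335, 0]) cube([3770, 172, 2930]);
translate([417, 3163, 0]) cube([3770, 172, 2930]);
translate([417, 507, 0]) cube([172, 2656, 2930]);
translate([4015, 507, 0]) cube([172, 2656, 2930]);


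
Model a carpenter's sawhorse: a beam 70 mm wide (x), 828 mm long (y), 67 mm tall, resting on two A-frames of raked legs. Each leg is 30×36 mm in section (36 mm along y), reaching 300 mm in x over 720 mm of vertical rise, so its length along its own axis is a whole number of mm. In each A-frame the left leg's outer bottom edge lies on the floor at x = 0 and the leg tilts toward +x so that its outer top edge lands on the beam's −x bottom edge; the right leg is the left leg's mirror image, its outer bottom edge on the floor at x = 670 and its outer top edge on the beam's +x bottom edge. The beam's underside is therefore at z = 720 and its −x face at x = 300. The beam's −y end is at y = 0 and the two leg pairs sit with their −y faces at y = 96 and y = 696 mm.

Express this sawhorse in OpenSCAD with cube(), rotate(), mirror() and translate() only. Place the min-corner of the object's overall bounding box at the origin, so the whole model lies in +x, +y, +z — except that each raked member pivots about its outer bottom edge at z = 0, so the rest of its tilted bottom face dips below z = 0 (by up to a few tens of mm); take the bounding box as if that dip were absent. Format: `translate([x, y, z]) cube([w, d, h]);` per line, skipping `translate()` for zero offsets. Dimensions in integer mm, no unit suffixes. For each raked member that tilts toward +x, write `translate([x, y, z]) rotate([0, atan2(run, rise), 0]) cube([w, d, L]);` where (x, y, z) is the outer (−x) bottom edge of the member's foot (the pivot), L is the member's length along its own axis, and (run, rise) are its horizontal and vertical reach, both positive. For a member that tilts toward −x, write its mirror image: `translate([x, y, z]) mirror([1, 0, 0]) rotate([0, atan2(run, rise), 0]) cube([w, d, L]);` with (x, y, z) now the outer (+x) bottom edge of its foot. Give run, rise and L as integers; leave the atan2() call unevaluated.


translate([300, 0, 720]) cube([70, 828, 67]);
translate([0, 96, 0]) rotate([0, atan2(300, 720), 0]) cube([30, 36, 780]);
translate([670, 96, 0]) mirror([1, 0, 0]) rotate([0, atan2(300, 720), 0]) cube([30, 36, 780]);
translate([0, 696, 0]) rotate([0, atan2(300, 720), 0]) cube([30, 36, 780]);
translate([670, 696, 0]) mirror([1, 0, 0]) rotate([0, atan2(300, 720), 0]) cube([30, 36, 780]);


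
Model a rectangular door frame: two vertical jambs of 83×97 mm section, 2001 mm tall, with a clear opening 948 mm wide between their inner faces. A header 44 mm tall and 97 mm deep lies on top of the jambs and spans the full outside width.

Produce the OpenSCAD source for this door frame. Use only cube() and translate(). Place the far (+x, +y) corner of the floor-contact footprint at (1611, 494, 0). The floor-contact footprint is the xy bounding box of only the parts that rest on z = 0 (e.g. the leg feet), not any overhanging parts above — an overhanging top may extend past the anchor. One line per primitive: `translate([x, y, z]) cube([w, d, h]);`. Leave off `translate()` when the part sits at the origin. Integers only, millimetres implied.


translate([497, 397, 0]) cube([83, 97, 2001]);
translate([1528, 397, 0]) cube([83, 97, 2001]);
translate([497, 397, 2001]) cube([1114, 97, 44]);


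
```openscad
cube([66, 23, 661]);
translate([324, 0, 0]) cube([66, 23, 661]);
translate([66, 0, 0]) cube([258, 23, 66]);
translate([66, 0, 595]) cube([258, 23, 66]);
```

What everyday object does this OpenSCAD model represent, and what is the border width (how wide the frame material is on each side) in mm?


A picture frame. The border width is 66 mm.

Four thin pieces enclosing a rectangular opening — a picture frame. The two full-height stiles are 661 mm tall; the top rail sits at z = 595 and is 66 mm tall, so the border above the opening is 661 − 595 = 66 mm, matching the stile x-width.


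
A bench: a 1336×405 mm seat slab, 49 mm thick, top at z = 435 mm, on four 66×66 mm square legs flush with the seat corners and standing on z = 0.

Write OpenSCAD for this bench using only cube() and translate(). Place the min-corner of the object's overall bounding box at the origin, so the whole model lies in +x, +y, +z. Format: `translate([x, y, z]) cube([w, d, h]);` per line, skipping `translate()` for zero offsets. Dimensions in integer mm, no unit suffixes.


translate([0, 0, 386]) cube([1336, 405, 49]);
cube([66, 66, 386]);
translate([0, 339, 0]) cube([66, 66, 386]);
translate([1270, 0, 0]) cube([66, 66, 386]);
translate([1270, 339, 0]) cube([66, 66, 386]);


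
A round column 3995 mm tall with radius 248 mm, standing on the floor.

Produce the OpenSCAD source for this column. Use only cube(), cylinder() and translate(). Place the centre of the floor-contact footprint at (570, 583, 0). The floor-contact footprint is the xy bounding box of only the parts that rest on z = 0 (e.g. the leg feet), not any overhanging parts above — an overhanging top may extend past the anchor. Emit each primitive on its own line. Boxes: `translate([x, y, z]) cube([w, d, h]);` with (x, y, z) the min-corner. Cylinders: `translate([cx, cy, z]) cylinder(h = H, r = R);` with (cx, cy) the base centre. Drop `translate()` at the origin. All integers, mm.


translate([570, 583, 0]) cylinder(h = 3995, r = 248);


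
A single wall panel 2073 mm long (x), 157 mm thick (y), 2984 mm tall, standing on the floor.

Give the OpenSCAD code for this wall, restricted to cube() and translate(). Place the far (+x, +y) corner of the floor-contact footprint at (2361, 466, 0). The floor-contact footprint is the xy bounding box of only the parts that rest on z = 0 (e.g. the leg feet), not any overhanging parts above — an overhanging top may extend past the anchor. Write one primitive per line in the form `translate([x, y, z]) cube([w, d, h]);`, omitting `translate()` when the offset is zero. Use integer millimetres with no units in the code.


translate([288, 309, 0]) cube([2073, 157, 2984]);


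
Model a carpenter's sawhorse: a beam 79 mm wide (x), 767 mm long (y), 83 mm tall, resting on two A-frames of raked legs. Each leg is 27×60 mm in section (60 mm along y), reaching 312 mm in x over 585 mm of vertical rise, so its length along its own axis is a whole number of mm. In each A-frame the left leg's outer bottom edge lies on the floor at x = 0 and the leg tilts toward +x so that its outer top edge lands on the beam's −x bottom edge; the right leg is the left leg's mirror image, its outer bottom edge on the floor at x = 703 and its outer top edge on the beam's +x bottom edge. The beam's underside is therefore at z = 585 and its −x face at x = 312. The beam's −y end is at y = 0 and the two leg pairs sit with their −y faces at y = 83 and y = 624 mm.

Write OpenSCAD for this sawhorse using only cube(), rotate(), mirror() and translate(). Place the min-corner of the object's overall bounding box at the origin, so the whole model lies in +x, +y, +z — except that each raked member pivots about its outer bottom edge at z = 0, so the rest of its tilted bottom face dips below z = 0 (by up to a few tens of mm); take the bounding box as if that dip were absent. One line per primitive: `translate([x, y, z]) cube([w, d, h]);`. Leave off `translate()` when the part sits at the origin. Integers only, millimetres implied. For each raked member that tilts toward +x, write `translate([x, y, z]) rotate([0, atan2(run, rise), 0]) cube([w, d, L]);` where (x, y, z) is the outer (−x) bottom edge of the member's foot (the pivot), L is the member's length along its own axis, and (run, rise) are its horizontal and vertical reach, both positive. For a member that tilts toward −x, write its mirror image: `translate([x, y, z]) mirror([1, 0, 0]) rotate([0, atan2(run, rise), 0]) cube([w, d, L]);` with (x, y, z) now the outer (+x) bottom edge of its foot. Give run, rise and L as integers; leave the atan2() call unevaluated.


// leg length = √(312² + 585²) = 663
// right-leg outer foot x = 2·312 + 79 = 703
// beam min-corner = (312, 0, 585)
translate([312, 0, 585]) cube([79, 767, 83]);
translate([0, 83, 0]) rotate([0, atan2(312, 585), 0]) cube([27, 60, 663]);
translate([703, 83, 0]) mirror([1, 0, 0]) rotate([0, atan2(312, 585), 0]) cube([27, 60, 663]);
translate([0, 624, 0]) rotate([0, atan2(312, 585), 0]) cube([27, 60, 663]);
translate([703, 624, 0]) mirror([1, 0, 0]) rotate([0, atan2(312, 585), 0]) cube([27, 60, 663]);


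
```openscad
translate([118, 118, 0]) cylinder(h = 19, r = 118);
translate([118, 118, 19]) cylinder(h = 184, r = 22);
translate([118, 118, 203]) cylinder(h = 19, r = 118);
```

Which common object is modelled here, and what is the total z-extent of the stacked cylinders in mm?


A spool. The overall height is 222 mm.

Three coaxial cylinders, large–small–large — a spool. Two 19 mm flanges and a 184 mm core give 19 + 184 + 19 = 222 mm.


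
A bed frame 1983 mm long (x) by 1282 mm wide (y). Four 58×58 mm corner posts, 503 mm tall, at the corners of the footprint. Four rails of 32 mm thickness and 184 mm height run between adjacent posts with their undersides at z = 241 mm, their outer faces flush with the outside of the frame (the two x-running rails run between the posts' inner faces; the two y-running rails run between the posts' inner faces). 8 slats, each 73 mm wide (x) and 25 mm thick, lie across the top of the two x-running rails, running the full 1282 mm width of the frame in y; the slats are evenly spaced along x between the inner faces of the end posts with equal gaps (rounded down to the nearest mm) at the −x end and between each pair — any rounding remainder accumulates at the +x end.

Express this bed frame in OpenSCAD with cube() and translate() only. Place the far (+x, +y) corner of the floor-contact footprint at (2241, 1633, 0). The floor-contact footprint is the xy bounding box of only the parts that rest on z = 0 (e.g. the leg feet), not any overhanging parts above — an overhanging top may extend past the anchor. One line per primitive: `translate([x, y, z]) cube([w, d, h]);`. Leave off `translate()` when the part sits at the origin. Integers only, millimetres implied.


translate([258, 351, 0]) cube([58, 58, 503]);
translate([258, 1575, 0]) cube([58, 58, 503]);
translate([2183, 351, 0]) cube([58, 58, 503]);
translate([2183, 1575, 0]) cube([58, 58, 503]);
translate([316, 351, 241]) cube([1867, 32, 184]);
translate([316, 1601, 241]) cube([1867, 32, 184]);
translate([258, 409, 241]) cube([32, 1166, 184]);
translate([2209, 409, 241]) cube([32, 1166, 184]);
translate([458, 351, 425]) cube([73, 1282, 25]);
translate([673, 351, 425]) cube([73, 1282, 25]);
translate([888, 351, 425]) cube([73, 1282, 25]);
translate([1103, 351, 425]) cube([73, 1282, 25]);
translate([1318, 351, 425]) cube([73, 1282, 25]);
translate([1533, 351, 425]) cube([73, 1282, 25]);
translate([1748, 351, 425]) cube([73, 1282, 25]);
translate([1963, 351, 425]) cube([73, 1282, 25]);


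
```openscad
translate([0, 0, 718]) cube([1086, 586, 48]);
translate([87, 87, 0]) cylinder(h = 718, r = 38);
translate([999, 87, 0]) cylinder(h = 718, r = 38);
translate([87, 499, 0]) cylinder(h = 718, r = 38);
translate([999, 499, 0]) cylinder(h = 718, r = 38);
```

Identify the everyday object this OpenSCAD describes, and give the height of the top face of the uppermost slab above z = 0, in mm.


A table. The table height is 766 mm.

A 1086×586×48 slab sits at z = 718 on four Ø76 mm round legs — a table. The top surface is at 718 + 48 = 766 mm.


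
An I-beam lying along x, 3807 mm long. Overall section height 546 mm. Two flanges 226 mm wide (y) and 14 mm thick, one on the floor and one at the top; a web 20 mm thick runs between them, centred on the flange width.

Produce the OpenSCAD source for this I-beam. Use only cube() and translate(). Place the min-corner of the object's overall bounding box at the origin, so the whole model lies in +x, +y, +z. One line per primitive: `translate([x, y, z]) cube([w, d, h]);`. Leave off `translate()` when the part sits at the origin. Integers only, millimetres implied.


cube([3807, 226, 14]);
translate([0, 103, 14]) cube([3807, 20, 518]);
translate([0, 0, 532]) cube([3807, 226, 14]);


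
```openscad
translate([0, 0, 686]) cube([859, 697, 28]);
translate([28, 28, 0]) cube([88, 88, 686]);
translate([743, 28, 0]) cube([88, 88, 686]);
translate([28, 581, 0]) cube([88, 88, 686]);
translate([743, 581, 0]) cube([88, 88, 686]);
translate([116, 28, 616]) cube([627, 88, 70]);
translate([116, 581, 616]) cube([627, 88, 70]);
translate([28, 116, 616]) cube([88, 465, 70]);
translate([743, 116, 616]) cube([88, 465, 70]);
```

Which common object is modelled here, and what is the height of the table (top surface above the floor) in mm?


A table. The table height is 714 mm.

A 859×697×28 slab sits at z = 686 on four 88 mm square posts — a table. The top surface is at 686 + 28 = 714 mm.


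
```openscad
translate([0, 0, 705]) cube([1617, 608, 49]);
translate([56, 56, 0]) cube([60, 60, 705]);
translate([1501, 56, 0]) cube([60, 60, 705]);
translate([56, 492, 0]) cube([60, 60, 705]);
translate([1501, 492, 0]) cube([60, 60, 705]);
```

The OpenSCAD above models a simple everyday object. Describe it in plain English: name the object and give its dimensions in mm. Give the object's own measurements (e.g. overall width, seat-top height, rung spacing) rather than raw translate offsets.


A rectangular dining table. The top is 1617×608×49 mm with its upper surface at z = 754 mm. It stands on four 60×60 mm square legs, each inset 56 mm from the nearest pair of top edges, running from the floor to the underside of the top.


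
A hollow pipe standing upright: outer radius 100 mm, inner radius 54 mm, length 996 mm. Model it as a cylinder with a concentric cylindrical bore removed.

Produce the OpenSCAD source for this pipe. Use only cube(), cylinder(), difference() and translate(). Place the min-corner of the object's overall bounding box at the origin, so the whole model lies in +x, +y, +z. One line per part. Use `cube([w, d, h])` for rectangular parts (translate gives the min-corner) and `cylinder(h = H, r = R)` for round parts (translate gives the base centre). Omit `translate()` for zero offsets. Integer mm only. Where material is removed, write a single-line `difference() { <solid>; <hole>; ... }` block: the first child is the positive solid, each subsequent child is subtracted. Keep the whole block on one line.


difference() { translate([100, 100, 0]) cylinder(h = 996, r = 100); translate([100, 100, 0]) cylinder(h = 996, r = 54); }


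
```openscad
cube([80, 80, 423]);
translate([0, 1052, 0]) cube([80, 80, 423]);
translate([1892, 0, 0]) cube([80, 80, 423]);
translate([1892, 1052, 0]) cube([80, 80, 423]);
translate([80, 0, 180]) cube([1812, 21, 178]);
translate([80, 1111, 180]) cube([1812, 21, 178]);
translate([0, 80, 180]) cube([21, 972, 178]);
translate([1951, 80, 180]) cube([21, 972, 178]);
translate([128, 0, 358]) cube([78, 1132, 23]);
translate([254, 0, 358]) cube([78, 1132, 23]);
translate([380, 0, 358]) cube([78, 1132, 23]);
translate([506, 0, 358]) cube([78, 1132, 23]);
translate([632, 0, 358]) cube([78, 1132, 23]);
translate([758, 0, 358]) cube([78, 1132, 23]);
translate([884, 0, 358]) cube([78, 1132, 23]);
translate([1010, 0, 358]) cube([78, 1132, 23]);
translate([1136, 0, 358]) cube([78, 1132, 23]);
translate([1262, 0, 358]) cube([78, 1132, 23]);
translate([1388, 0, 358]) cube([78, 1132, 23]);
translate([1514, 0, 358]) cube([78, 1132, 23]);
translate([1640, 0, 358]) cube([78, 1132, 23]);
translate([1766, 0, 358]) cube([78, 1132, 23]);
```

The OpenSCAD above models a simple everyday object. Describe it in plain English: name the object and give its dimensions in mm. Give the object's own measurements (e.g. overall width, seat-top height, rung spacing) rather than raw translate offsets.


A bed frame 1972 mm long (x) by 1132 mm wide (y). Four 80×80 mm corner posts, 423 mm tall, at the corners of the footprint. Four rails of 21 mm thickness and 178 mm height run between adjacent posts with their undersides at z = 180 mm, their outer faces flush with the outside of the frame (the two x-running rails run between the posts' inner faces; the two y-running rails run between the posts' inner faces). 14 slats, each 78 mm wide (x) and 23 mm thick, lie across the top of the two x-running rails, running the full 1132 mm width of the frame in y; along x they sit between the end posts with a 48 mm gap after the −x posts and between neighbouring slats and before the +x posts.


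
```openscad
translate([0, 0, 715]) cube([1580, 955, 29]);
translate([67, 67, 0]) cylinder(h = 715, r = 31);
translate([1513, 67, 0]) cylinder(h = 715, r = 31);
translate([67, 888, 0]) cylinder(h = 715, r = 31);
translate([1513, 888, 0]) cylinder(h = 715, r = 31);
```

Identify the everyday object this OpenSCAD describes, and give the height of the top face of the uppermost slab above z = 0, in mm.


A table. The table height is 744 mm.

A 1580×955×29 slab sits at z = 715 on four Ø62 mm round legs — a table. The top surface is at 715 + 29 = 744 mm.


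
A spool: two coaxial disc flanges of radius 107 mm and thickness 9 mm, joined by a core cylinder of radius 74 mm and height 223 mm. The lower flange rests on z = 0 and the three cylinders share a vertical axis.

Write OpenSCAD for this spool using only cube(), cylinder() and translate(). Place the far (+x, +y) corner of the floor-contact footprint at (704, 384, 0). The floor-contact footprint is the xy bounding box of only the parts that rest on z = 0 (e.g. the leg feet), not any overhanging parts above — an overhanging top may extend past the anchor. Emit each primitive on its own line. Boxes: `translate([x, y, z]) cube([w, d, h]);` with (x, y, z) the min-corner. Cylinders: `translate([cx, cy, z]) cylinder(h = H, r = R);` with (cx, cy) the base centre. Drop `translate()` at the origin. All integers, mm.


translate([597, 277, 0]) cylinder(h = 9, r = 107);
translate([597, 277, 9]) cylinder(h = 223, r = 74);
translate([597, 277, 232]) cylinder(h = 9, r = 107);


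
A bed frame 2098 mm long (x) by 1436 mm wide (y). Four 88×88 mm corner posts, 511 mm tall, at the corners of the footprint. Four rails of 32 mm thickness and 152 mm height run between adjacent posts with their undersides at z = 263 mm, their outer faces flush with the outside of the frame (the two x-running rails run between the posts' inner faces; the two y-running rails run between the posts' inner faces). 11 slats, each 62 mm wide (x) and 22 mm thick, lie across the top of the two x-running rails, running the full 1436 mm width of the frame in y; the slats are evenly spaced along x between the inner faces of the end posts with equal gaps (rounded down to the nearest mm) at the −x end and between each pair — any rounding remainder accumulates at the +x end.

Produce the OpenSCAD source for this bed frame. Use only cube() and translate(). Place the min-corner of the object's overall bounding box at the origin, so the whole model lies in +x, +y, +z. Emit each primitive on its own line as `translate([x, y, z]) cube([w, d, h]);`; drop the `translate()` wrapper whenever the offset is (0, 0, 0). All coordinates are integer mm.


cube([88, 88, 511]);
translate([0, 1348, 0]) cube([88, 88, 511]);
translate([2010, 0, 0]) cube([88, 88, 511]);
translate([2010, 1348, 0]) cube([88, 88, 511]);
translate([88, 0, 263]) cube([1922, 32, 152]);
translate([88, 1404, 263]) cube([1922, 32, 152]);
translate([0, 88, 263]) cube([32, 1260, 152]);
translate([2066, 88, 263]) cube([32, 1260, 152]);
translate([191, 0, 415]) cube([62, 1436, 22]);
translate([356, 0, 415]) cube([62, 1436, 22]);
translate([521, 0, 415]) cube([62, 1436, 22]);
translate([686, 0, 415]) cube([62, 1436, 22]);
translate([851, 0, 415]) cube([62, 1436, 22]);
translate([1016, 0, 415]) cube([62, 1436, 22]);
translate([1181, 0, 415]) cube([62, 1436, 22]);
translate([1346, 0, 415]) cube([62, 1436, 22]);
translate([1511, 0, 415]) cube([62, 1436, 22]);
translate([1676, 0, 415]) cube([62, 1436, 22]);
translate([1841, 0, 415]) cube([62, 1436, 22]);


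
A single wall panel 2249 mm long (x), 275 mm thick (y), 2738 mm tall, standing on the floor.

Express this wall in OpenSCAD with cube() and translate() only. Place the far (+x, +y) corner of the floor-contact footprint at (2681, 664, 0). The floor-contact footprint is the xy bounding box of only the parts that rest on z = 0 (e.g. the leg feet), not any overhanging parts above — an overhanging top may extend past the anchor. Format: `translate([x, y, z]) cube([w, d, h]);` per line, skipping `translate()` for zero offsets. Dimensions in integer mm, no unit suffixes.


translate([432, 389, 0]) cube([2249, 275, 2738]);


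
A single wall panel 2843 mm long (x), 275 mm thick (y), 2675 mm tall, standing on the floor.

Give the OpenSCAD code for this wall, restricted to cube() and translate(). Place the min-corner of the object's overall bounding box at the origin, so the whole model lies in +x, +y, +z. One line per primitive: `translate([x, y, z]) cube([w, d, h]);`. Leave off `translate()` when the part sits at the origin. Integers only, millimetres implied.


cube([2843, 275, 2675]);


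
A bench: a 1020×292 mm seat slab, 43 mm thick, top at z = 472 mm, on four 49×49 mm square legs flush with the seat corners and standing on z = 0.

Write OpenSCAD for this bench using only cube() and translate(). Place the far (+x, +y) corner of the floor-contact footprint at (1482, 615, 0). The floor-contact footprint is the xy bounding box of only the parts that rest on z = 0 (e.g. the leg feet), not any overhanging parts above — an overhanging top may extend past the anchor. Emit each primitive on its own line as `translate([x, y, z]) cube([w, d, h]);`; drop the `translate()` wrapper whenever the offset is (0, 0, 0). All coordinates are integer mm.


translate([462, 323, 429]) cube([1020, 292, 43]);
translate([462, 323, 0]) cube([49, 49, 429]);
translate([462, 566, 0]) cube([49, 49, 429]);
translate([1433, 323, 0]) cube([49, 49, 429]);
translate([1433, 566, 0]) cube([49, 49, 429]);


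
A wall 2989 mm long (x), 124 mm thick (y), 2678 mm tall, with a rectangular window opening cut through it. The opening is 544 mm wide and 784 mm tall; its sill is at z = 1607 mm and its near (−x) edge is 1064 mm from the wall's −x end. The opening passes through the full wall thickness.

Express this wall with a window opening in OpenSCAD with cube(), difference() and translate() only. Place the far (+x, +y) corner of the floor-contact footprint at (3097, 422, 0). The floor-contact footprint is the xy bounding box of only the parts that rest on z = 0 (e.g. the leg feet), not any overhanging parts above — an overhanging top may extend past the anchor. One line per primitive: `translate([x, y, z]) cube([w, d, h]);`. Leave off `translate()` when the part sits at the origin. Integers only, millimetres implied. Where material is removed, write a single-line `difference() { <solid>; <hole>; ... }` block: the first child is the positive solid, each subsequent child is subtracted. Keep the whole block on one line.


difference() { translate([108, 298, 0]) cube([2989, 124, 2678]); translate([1172, 298, 1607]) cube([544, 124, 784]); }


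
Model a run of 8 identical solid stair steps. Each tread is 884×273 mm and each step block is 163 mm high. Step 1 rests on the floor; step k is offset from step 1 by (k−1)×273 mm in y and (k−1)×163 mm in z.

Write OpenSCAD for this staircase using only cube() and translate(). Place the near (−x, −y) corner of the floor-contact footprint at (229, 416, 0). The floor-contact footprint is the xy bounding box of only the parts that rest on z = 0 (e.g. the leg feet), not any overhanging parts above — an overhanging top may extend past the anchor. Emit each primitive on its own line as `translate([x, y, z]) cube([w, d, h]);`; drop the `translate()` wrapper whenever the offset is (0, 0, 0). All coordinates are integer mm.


translate([229, 416, 0]) cube([884, 273, 163]);
translate([229, 689, 163]) cube([884, 273, 163]);
translate([229, 962, 326]) cube([884, 273, 163]);
translate([229, 1235, 489]) cube([884, 273, 163]);
translate([229, 1508, 652]) cube([884, 273, 163]);
translate([229, 1781, 815]) cube([884, 273, 163]);
translate([229, 2054, 978]) cube([884, 273, 163]);
translate([229, 2327, 1141]) cube([884, 273, 163]);


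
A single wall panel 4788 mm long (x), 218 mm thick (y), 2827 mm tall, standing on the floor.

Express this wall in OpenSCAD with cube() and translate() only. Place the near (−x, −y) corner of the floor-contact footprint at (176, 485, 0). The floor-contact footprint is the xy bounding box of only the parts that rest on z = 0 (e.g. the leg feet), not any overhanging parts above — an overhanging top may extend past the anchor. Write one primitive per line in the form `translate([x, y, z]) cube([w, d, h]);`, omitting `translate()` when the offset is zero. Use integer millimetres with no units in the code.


translate([176, 485, 0]) cube([4788, 218, 2827]);


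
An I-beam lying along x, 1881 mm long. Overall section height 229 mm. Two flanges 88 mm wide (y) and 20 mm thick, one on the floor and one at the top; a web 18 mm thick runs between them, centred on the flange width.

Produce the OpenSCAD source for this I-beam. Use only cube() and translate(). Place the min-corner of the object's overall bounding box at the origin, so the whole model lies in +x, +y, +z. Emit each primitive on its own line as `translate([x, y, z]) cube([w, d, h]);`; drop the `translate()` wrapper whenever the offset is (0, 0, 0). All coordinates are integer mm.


cube([1881, 88, 20]);
translate([0, 35, 20]) cube([1881, 18, 189]);
translate([0, 0, 209]) cube([1881, 88, 20]);


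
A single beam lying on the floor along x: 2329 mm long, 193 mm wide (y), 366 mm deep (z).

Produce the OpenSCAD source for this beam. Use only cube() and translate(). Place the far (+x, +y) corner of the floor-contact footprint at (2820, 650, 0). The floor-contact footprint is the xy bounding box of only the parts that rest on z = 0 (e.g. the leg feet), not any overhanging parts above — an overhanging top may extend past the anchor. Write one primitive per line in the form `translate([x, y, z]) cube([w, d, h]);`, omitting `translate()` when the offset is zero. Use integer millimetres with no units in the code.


translate([491, 457, 0]) cube([2329, 193, 366]);


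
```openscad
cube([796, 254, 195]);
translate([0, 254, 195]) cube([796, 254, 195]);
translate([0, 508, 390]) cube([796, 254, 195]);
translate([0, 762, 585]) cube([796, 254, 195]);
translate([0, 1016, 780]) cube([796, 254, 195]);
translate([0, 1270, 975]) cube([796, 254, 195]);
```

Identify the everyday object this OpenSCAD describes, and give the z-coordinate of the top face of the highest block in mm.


A staircase. The total rise is 1170 mm.

6 identical blocks, each offset up and back from the previous — a staircase. Each step is 195 mm tall and there are 6 of them, so the total rise is 6 × 195 = 1170 mm.


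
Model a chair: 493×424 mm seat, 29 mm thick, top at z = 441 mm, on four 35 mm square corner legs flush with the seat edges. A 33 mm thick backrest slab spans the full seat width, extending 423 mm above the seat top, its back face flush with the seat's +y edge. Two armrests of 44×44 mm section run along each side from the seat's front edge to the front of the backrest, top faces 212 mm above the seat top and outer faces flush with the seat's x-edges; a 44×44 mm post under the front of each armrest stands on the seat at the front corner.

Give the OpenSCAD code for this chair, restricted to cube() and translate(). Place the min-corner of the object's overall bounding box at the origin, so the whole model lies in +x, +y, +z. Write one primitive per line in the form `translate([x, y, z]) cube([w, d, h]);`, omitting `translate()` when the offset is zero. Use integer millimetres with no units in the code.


translate([0, 0, 412]) cube([493, 424, 29]);
cube([35, 35, 412]);
translate([458, 0, 0]) cube([35, 35, 412]);
translate([0, 389, 0]) cube([35, 35, 412]);
translate([458, 389, 0]) cube([35, 35, 412]);
translate([0, 391, 441]) cube([493, 33, 423]);
translate([0, 0, 609]) cube([44, 391, 44]);
translate([449, 0, 609]) cube([44, 391, 44]);
translate([0, 0, 441]) cube([44, 44, 168]);
translate([449, 0, 441]) cube([44, 44, 168]);


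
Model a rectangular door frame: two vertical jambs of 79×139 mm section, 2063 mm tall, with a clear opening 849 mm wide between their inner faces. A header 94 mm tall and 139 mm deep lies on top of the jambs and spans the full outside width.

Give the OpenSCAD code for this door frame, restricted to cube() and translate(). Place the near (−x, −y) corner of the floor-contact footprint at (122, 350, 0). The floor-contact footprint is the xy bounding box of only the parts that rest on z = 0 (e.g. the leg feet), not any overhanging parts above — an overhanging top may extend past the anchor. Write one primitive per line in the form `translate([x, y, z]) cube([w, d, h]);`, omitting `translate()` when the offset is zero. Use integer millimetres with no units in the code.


translate([122, 350, 0]) cube([79, 139, 2063]);
translate([1050, 350, 0]) cube([79, 139, 2063]);
translate([122, 350, 2063]) cube([1007, 139, 94]);


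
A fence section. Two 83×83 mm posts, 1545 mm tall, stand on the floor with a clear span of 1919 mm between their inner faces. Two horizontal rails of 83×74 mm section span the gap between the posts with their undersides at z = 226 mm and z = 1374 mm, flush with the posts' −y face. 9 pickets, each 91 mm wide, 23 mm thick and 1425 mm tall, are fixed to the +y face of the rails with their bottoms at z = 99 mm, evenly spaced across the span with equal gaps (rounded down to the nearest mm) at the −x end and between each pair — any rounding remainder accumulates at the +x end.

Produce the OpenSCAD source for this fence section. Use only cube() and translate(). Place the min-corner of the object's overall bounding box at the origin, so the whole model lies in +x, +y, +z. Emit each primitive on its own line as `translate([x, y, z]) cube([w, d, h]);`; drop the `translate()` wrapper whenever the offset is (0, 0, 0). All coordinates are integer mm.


cube([83, 83, 1545]);
translate([2002, 0, 0]) cube([83, 83, 1545]);
translate([83, 0, 226]) cube([1919, 83, 74]);
translate([83, 0, 1374]) cube([1919, 83, 74]);
translate([193, 83, 99]) cube([91, 23, 1425]);
translate([394, 83, 99]) cube([91, 23, 1425]);
translate([595, 83, 99]) cube([91, 23, 1425]);
translate([796, 83, 99]) cube([91, 23, 1425]);
translate([997, 83, 99]) cube([91, 23, 1425]);
translate([1198, 83, 99]) cube([91, 23, 1425]);
translate([1399, 83, 99]) cube([91, 23, 1425]);
translate([1600, 83, 99]) cube([91, 23, 1425]);
translate([1801, 83, 99]) cube([91, 23, 1425]);
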